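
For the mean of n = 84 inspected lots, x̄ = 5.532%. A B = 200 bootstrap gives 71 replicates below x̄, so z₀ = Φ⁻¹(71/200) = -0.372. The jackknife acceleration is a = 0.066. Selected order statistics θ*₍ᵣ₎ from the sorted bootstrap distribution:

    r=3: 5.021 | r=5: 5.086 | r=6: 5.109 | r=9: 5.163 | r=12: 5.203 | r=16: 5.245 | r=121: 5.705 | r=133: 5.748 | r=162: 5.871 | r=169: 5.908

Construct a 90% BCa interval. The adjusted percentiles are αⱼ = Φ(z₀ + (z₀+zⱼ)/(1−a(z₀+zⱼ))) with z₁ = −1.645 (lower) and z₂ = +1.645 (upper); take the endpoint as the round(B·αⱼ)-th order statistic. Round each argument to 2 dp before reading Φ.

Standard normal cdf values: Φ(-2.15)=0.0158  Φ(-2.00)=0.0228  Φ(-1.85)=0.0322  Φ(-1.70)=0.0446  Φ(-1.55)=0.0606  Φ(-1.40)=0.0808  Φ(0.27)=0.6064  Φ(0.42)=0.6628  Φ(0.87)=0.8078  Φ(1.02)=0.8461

(5.021, 5.908)

Lower: z₀ + z₁ = -0.372 + (-1.645) = -2.017; 1 − a(z₀+z₁) = 1 − (0.066)(-2.017) = 1.1331; argument = -0.372 + (-2.017)/1.1331 = -2.1520 → -2.15.
α₁ = Φ(-2.15) = 0.0158; rank = round(200 × 0.0158) = 3; θ*₍3₎ = 5.021.
Upper: z₀ + z₂ = 1.273; 1 − a(z₀+z₂) = 0.9160; argument = 1.0178 → 1.02; α₂ = 0.8461; rank = 169; θ*₍169₎ = 5.908.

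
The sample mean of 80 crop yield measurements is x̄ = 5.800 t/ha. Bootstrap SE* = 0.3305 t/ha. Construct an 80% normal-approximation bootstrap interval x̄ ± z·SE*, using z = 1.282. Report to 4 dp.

Margin = 1.282 × 0.3305 = 0.42370
Interval: 5.800 ± 0.42370

(5.3763, 6.2237)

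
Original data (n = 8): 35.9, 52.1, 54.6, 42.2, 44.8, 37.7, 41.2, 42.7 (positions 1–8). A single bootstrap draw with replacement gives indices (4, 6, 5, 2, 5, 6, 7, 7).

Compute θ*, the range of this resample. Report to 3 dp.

θ* = 14.400

Resample values: 42.2, 37.7, 44.8, 52.1, 44.8, 37.7, 41.2, 41.2.
Range = 52.1 − 37.7 = 14.400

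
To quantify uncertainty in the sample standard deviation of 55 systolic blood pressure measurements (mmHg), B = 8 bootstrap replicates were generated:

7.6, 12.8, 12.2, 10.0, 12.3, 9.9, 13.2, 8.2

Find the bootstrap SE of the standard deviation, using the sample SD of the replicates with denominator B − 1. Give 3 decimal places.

SE* = 2.152

Bootstrap SE is the standard deviation of the 8 replicate standard deviations.
Mean of replicates: (7.6 + 12.8 + 12.2 + 10.0 + 12.3 + 9.9 + 13.2 + 8.2) / 8 = 86.2000 / 8 = 10.7750
Sum of squared deviations: (−3.1750)² + (+2.0250)² + (+1.4250)² + (−0.7750)² + (+1.5250)² + (−0.8750)² + (+2.4250)² + (−2.5750)² = 32.4150
Variance = 32.4150 / 7 = 4.6307
SE* = √4.6307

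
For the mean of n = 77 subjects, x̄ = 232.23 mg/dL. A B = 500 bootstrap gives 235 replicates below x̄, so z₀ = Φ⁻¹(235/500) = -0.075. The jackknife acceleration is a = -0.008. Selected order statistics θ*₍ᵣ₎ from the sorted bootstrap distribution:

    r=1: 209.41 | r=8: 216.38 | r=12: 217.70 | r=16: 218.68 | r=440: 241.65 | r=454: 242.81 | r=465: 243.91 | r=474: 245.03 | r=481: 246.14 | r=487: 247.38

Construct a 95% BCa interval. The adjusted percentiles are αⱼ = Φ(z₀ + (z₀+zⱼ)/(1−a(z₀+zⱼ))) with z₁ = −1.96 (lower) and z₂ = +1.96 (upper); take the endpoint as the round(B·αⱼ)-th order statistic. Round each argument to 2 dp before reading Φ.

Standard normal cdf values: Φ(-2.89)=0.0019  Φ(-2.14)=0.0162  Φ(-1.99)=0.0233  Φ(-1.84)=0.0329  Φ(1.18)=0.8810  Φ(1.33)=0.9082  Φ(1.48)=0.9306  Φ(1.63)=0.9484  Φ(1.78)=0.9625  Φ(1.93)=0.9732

Lower: z₀ + z₁ = -0.075 + (-1.960) = -2.035; 1 − a(z₀+z₁) = 1 − (-0.008)(-2.035) = 0.9837; argument = -0.075 + (-2.035)/0.9837 = -2.1437 → -2.14.
α₁ = Φ(-2.14) = 0.0162; rank = round(500 × 0.0162) = 8; θ*₍8₎ = 216.38.
Upper: z₀ + z₂ = 1.885; 1 − a(z₀+z₂) = 1.0151; argument = 1.7820 → 1.78; α₂ = 0.9625; rank = 481; θ*₍481₎ = 246.14.

(216.38, 246.14)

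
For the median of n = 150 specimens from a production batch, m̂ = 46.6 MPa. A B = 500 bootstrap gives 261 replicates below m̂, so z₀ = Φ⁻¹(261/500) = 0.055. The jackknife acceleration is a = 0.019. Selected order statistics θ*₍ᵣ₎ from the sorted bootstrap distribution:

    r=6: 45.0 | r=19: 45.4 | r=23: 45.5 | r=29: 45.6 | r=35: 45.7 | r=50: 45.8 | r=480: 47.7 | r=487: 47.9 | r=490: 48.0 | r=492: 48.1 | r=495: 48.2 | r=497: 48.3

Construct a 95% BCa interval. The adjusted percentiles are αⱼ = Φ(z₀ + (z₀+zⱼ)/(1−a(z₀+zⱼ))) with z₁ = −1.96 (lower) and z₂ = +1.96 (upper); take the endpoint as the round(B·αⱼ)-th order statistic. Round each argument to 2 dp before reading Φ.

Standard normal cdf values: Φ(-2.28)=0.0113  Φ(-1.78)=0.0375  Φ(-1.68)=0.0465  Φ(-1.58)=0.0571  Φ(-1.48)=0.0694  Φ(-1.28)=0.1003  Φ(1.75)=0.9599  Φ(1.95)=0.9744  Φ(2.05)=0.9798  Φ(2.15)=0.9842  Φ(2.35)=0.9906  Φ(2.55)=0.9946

(45.4, 48.1)

Lower: z₀ + z₁ = 0.055 + (-1.960) = -1.905; 1 − a(z₀+z₁) = 1 − (0.019)(-1.905) = 1.0362; argument = 0.055 + (-1.905)/1.0362 = -1.7835 → -1.78.
α₁ = Φ(-1.78) = 0.0375; rank = round(500 × 0.0375) = 19; θ*₍19₎ = 45.4.
Upper: z₀ + z₂ = 2.015; 1 − a(z₀+z₂) = 0.9617; argument = 2.1502 → 2.15; α₂ = 0.9842; rank = 492; θ*₍492₎ = 48.1.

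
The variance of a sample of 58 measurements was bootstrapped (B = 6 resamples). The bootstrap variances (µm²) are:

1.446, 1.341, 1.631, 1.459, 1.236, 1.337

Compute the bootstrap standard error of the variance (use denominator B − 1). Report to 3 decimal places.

SE* = 0.136

Bootstrap SE is the standard deviation of the 6 replicate variances.
Mean of replicates: (1.446 + 1.341 + 1.631 + 1.459 + 1.236 + 1.337) / 6 = 8.4500 / 6 = 1.4083
Sum of squared deviations: (+0.0377)² + (−0.0673)² + (+0.2227)² + (+0.0507)² + (−0.1723)² + (−0.0713)² = 0.0929
Variance = 0.0929 / 5 = 0.0186
SE* = √0.0186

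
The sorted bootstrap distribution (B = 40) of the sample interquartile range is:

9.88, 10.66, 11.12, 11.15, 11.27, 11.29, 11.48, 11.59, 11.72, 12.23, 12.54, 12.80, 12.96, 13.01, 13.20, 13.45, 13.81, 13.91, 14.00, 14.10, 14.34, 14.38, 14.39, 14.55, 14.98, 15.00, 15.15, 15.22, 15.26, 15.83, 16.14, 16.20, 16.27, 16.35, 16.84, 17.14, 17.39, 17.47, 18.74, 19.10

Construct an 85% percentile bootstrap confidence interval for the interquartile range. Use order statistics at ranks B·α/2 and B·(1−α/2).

(11.12, 17.39)

α = 0.15; lower rank = 40 × 0.075 = 3; upper rank = 40 × 0.925 = 37.
The 3rd smallest replicate is 11.12; the 37th is 17.39.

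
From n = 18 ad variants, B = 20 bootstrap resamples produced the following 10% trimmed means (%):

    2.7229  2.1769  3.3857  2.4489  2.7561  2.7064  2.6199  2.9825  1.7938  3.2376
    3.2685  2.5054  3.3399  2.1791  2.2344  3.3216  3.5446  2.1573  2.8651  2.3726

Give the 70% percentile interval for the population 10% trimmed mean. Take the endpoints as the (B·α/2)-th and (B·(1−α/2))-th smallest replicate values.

Sorted replicates: 1.7938, 2.1573, 2.1769, 2.1791, 2.2344, 2.3726, 2.4489, 2.5054, 2.6199, 2.7064, 2.7229, 2.7561, 2.8651, 2.9825, 3.2376, 3.2685, 3.3216, 3.3399, 3.3857, 3.5446
α = 0.30; lower rank = 20 × 0.150 = 3; upper rank = 20 × 0.850 = 17.
The 3rd smallest replicate is 2.1769; the 17th is 3.3216.

(2.1769, 3.3216)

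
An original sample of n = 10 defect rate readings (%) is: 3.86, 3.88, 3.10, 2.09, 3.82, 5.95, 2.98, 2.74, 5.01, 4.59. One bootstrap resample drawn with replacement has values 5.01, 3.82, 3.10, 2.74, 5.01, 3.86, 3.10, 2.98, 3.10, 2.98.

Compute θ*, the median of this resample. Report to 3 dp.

θ* = 3.100

Sorted: 2.74, 2.98, 2.98, 3.10, 3.10, 3.10, 3.82, 3.86, 5.01, 5.01
Median = average of the two middle values = 3.100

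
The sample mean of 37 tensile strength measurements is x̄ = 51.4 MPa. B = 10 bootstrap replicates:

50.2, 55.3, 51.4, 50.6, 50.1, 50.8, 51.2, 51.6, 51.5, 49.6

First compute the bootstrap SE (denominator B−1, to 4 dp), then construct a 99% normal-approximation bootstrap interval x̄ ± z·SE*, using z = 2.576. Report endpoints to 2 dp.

(47.34, 55.46)

Mean of replicates = 51.2300; sum of squared deviations = 22.3810; SE* = √(22.3810/9) = 1.5770
Margin = 2.576 × 1.5770 = 4.062
Interval: 51.4 ± 4.062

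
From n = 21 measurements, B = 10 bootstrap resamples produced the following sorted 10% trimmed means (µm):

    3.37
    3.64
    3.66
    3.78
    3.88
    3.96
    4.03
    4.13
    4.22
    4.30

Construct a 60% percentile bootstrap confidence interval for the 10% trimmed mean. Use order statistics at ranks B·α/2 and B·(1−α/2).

(3.64, 4.13)

α = 0.40; lower rank = 10 × 0.200 = 2; upper rank = 10 × 0.800 = 8.
The 2nd smallest replicate is 3.64; the 8th is 4.13.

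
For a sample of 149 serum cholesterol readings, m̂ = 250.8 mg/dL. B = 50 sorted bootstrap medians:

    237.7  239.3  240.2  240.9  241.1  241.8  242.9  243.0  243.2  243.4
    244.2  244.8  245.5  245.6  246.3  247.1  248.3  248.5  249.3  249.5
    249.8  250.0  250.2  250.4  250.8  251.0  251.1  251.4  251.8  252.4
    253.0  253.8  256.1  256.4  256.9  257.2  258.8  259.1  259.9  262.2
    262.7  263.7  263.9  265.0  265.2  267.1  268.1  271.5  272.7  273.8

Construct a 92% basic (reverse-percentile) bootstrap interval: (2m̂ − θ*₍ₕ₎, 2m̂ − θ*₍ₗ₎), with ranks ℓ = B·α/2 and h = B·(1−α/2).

Percentile endpoints at ranks 2 and 48: θ*₍2₎ = 239.3, θ*₍48₎ = 271.5.
Basic interval reflects these around m̂:
  lower = 2 × 250.8 − 271.5 = 230.1
  upper = 2 × 250.8 − 239.3 = 262.3

(230.1, 262.3)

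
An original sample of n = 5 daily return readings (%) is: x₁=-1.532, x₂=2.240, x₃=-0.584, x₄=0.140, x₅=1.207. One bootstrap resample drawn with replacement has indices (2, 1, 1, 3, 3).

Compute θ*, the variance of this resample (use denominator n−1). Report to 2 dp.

θ* = 2.40

Resample values: 2.240, -1.532, -1.532, -0.584, -0.584.
Mean = -0.3984; sum of squared deviations = 9.6001
s² = 9.6001 / 4 = 2.4000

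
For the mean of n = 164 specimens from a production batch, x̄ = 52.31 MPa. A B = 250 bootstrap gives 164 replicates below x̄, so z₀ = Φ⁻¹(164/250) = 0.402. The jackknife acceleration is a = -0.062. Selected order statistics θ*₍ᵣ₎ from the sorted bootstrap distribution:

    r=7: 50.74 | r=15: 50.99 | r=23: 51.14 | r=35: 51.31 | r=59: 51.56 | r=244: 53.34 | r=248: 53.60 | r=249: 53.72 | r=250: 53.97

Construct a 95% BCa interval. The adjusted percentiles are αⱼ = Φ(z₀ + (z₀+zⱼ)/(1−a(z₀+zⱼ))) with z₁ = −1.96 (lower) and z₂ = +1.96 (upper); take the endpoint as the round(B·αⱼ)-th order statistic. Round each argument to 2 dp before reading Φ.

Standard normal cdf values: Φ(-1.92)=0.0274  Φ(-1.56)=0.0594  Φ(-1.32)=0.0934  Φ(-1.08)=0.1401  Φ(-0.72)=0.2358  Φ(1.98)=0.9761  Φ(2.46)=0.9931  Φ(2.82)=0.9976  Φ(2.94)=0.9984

(51.14, 53.60)

Lower: z₀ + z₁ = 0.402 + (-1.960) = -1.558; 1 − a(z₀+z₁) = 1 − (-0.062)(-1.558) = 0.9034; argument = 0.402 + (-1.558)/0.9034 = -1.3226 → -1.32.
α₁ = Φ(-1.32) = 0.0934; rank = round(250 × 0.0934) = 23; θ*₍23₎ = 51.14.
Upper: z₀ + z₂ = 2.362; 1 − a(z₀+z₂) = 1.1464; argument = 2.4623 → 2.46; α₂ = 0.9931; rank = 248; θ*₍248₎ = 53.60.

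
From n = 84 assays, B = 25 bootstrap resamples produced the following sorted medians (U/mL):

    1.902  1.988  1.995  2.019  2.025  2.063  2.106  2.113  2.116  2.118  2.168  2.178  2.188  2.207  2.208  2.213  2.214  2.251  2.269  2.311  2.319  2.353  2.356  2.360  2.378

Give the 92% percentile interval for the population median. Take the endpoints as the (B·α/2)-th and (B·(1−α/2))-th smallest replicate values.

α = 0.08; lower rank = 25 × 0.040 = 1; upper rank = 25 × 0.960 = 24.
The 1st smallest replicate is 1.902; the 24th is 2.360.

(1.902, 2.360)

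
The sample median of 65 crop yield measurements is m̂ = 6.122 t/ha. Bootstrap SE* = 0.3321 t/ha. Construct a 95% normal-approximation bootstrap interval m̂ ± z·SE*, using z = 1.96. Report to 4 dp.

Margin = 1.96 × 0.3321 = 0.65092
Interval: 6.122 ± 0.65092

(5.4711, 6.7729)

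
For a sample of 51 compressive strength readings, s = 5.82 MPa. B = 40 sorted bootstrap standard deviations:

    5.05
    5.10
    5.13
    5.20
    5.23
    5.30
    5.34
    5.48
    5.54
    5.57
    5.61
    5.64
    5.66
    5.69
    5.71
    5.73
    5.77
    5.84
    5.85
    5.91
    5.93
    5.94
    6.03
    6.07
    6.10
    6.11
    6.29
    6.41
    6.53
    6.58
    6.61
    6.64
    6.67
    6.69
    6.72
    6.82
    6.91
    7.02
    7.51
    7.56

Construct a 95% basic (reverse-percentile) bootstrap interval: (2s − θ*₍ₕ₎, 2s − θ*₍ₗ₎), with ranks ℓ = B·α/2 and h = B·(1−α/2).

Percentile endpoints at ranks 1 and 39: θ*₍1₎ = 5.05, θ*₍39₎ = 7.51.
Basic interval reflects these around s:
  lower = 2 × 5.82 − 7.51 = 4.13
  upper = 2 × 5.82 − 5.05 = 6.59

(4.13, 6.59)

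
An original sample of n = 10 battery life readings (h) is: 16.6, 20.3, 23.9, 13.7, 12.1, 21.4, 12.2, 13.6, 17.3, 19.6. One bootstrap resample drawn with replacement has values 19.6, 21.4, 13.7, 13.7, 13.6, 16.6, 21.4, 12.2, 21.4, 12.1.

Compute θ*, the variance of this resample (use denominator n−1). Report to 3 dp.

θ* = 15.949

Mean = 16.5700; sum of squared deviations = 143.5410
s² = 143.5410 / 9 = 15.9490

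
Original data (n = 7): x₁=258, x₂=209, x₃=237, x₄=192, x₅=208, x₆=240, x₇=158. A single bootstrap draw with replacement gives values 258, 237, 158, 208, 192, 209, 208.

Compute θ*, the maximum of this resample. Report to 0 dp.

θ* = 258

Maximum = 258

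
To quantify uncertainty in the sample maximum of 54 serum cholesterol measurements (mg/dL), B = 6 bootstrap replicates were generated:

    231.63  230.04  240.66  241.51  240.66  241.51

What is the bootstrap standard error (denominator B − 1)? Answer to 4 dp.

Bootstrap SE is the standard deviation of the 6 replicate maximums.
Mean of replicates: (231.63 + 230.04 + 240.66 + 241.51 + 240.66 + 241.51) / 6 = 1426.01000 / 6 = 237.66833
Sum of squared deviations: (−6.03833)² + (−7.62833)² + (+2.99167)² + (+3.84167)² + (+2.99167)² + (+3.84167)² = 142.06988
Variance = 142.06988 / 5 = 28.41398
SE* = √28.41398

SE* = 5.3305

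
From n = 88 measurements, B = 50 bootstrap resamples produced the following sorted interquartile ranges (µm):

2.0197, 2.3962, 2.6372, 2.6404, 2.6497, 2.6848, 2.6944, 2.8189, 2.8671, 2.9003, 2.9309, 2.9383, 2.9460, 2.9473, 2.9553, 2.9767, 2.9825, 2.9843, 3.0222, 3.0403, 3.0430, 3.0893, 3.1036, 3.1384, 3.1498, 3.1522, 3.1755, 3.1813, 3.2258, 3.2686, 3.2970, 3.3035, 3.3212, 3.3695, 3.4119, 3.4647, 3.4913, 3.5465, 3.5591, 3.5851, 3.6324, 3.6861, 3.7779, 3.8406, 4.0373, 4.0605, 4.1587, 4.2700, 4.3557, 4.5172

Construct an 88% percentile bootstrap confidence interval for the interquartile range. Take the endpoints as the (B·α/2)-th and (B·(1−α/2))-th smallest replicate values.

(2.6372, 4.1587)

α = 0.12; lower rank = 50 × 0.060 = 3; upper rank = 50 × 0.940 = 47.
The 3rd smallest replicate is 2.6372; the 47th is 4.1587.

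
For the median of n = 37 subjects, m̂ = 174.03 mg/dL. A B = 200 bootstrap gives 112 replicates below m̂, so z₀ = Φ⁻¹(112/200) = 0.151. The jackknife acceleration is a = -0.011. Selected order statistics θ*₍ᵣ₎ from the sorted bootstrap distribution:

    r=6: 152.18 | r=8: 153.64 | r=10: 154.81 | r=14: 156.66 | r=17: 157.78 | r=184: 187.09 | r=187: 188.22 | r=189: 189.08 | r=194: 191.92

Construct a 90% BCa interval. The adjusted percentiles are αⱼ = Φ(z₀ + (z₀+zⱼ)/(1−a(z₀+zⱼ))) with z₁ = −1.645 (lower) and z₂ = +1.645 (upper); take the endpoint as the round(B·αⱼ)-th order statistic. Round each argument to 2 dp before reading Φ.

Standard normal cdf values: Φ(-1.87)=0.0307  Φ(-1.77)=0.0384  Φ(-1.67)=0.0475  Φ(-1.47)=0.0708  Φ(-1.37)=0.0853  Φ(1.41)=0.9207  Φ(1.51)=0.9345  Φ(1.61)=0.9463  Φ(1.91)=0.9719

(157.78, 191.92)

Lower: z₀ + z₁ = 0.151 + (-1.645) = -1.494; 1 − a(z₀+z₁) = 1 − (-0.011)(-1.494) = 0.9836; argument = 0.151 + (-1.494)/0.9836 = -1.3680 → -1.37.
α₁ = Φ(-1.37) = 0.0853; rank = round(200 × 0.0853) = 17; θ*₍17₎ = 157.78.
Upper: z₀ + z₂ = 1.796; 1 − a(z₀+z₂) = 1.0198; argument = 1.9122 → 1.91; α₂ = 0.9719; rank = 194; θ*₍194₎ = 191.92.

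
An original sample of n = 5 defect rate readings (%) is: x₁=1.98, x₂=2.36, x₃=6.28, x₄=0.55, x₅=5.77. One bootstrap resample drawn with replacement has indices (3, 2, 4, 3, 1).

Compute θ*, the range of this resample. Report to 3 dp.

Resample values: 6.28, 2.36, 0.55, 6.28, 1.98.
Range = 6.28 − 0.55 = 5.730

θ* = 5.730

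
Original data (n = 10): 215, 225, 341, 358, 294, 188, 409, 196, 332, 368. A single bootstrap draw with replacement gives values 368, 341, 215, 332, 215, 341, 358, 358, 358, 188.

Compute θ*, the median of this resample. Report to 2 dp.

Sorted: 188, 215, 215, 332, 341, 341, 358, 358, 358, 368
Median = average of the two middle values = 341.00

θ* = 341.00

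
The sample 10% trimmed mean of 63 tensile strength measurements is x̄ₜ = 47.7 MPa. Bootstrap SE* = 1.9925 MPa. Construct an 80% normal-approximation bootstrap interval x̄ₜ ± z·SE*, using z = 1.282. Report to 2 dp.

(45.15, 50.25)

Margin = 1.282 × 1.9925 = 2.554
Interval: 47.7 ± 2.554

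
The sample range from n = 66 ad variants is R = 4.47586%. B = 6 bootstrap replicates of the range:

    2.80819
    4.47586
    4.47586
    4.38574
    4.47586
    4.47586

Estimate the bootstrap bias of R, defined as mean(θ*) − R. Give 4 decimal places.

bias = −0.2930

mean(θ*) = (2.80819 + 4.47586 + 4.47586 + 4.38574 + 4.47586 + 4.47586) / 6 = 4.18290
bias = 4.18290 − 4.47586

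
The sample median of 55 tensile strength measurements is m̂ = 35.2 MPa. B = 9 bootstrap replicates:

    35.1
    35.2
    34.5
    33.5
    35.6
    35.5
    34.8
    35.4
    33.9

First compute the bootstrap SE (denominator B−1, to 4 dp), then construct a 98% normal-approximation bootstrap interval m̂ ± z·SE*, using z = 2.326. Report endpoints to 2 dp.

(33.49, 36.91)

Mean of replicates = 34.8333; sum of squared deviations = 4.3200; SE* = √(4.3200/8) = 0.7348
Margin = 2.326 × 0.7348 = 1.709
Interval: 35.2 ± 1.709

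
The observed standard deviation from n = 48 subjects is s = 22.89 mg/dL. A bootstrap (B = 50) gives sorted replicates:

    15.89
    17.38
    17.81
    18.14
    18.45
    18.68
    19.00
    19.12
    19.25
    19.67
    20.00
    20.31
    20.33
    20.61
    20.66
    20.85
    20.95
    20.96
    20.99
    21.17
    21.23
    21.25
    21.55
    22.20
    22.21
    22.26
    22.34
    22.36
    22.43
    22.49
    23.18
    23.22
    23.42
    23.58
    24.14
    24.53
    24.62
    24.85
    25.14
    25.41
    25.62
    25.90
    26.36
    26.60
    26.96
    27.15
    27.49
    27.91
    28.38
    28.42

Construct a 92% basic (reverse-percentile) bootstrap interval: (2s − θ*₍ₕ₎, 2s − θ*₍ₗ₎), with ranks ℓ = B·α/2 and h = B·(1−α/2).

Percentile endpoints at ranks 2 and 48: θ*₍2₎ = 17.38, θ*₍48₎ = 27.91.
Basic interval reflects these around s:
  lower = 2 × 22.89 − 27.91 = 17.87
  upper = 2 × 22.89 − 17.38 = 28.40

(17.87, 28.40)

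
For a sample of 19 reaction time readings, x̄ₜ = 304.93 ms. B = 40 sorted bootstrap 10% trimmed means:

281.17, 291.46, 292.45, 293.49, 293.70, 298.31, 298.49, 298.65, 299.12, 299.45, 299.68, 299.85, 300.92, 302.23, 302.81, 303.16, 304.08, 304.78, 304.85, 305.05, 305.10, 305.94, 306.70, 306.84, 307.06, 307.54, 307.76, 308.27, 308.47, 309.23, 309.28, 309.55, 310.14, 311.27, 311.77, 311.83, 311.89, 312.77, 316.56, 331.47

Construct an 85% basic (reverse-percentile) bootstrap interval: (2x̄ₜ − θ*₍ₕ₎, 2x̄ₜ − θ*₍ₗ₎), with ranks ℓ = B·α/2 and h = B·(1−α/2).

(297.97, 317.41)

Percentile endpoints at ranks 3 and 37: θ*₍3₎ = 292.45, θ*₍37₎ = 311.89.
Basic interval reflects these around x̄ₜ:
  lower = 2 × 304.93 − 311.89 = 297.97
  upper = 2 × 304.93 − 292.45 = 317.41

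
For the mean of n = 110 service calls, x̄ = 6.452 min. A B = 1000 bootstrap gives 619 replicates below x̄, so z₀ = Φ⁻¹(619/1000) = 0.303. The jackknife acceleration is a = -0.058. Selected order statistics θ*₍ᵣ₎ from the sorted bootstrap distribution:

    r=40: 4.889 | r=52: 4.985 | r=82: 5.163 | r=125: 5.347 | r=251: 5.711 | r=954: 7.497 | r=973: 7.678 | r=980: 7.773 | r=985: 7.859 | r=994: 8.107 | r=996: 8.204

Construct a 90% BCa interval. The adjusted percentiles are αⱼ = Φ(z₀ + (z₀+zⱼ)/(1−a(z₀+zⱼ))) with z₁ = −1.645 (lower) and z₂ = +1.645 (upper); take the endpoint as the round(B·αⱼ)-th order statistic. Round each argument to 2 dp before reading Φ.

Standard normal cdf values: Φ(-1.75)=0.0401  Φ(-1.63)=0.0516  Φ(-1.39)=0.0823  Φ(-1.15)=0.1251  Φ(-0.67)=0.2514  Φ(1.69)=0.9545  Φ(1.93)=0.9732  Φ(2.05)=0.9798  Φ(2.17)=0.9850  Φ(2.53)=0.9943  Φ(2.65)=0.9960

Lower: z₀ + z₁ = 0.303 + (-1.645) = -1.342; 1 − a(z₀+z₁) = 1 − (-0.058)(-1.342) = 0.9222; argument = 0.303 + (-1.342)/0.9222 = -1.1523 → -1.15.
α₁ = Φ(-1.15) = 0.1251; rank = round(1000 × 0.1251) = 125; θ*₍125₎ = 5.347.
Upper: z₀ + z₂ = 1.948; 1 − a(z₀+z₂) = 1.1130; argument = 2.0532 → 2.05; α₂ = 0.9798; rank = 980; θ*₍980₎ = 7.773.

(5.347, 7.773)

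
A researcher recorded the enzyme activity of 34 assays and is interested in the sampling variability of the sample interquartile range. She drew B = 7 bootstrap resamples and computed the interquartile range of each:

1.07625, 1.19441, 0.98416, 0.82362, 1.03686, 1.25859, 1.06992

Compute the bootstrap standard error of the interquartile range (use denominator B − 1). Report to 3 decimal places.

SE* = 0.141

Bootstrap SE is the standard deviation of the 7 replicate interquartile ranges.
Mean of replicates: (1.07625 + 1.19441 + 0.98416 + 0.82362 + 1.03686 + 1.25859 + 1.06992) / 7 = 7.443810 / 7 = 1.063401
Sum of squared deviations: (+0.012849)² + (+0.131009)² + (−0.079241)² + (−0.239781)² + (−0.026541)² + (+0.195189)² + (+0.006519)² = 0.119948
Variance = 0.119948 / 6 = 0.019991
SE* = √0.019991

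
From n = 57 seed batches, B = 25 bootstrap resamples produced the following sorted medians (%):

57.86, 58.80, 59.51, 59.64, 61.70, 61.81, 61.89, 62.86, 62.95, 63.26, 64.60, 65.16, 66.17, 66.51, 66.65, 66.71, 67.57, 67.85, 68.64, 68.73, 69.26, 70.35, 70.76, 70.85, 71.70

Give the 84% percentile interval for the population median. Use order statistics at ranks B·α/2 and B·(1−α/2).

(58.80, 70.76)

α = 0.16; lower rank = 25 × 0.080 = 2; upper rank = 25 × 0.920 = 23.
The 2nd smallest replicate is 58.80; the 23rd is 70.76.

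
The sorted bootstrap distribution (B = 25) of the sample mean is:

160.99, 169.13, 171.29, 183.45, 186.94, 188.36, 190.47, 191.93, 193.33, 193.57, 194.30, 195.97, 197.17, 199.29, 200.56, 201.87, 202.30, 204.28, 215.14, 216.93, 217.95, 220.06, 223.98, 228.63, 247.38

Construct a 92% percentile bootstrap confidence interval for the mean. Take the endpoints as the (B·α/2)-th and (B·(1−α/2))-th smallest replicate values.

α = 0.08; lower rank = 25 × 0.040 = 1; upper rank = 25 × 0.960 = 24.
The 1st smallest replicate is 160.99; the 24th is 228.63.

(160.99, 228.63)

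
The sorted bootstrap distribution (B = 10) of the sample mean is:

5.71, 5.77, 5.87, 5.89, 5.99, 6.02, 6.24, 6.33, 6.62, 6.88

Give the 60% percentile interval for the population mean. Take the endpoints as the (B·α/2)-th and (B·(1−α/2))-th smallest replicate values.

(5.77, 6.33)

α = 0.40; lower rank = 10 × 0.200 = 2; upper rank = 10 × 0.800 = 8.
The 2nd smallest replicate is 5.77; the 8th is 6.33.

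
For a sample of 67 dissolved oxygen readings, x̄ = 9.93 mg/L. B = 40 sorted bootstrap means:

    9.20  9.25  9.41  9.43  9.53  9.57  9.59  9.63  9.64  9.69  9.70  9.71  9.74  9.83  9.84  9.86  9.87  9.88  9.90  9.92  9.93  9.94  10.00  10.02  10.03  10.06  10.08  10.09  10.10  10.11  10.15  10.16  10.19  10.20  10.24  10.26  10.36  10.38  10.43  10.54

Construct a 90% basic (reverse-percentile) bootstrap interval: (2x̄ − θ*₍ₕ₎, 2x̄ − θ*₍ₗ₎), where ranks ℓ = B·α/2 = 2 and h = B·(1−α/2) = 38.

Percentile endpoints at ranks 2 and 38: θ*₍2₎ = 9.25, θ*₍38₎ = 10.38.
Basic interval reflects these around x̄:
  lower = 2 × 9.93 − 10.38 = 9.48
  upper = 2 × 9.93 − 9.25 = 10.61

(9.48, 10.61)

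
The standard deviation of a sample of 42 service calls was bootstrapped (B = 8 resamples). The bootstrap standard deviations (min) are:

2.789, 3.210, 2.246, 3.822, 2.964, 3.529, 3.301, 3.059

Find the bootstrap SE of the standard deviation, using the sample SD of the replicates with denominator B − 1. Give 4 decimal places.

SE* = 0.4784

Bootstrap SE is the standard deviation of the 8 replicate standard deviations.
Mean of replicates: (2.789 + 3.210 + 2.246 + 3.822 + 2.964 + 3.529 + 3.301 + 3.059) / 8 = 24.92000 / 8 = 3.11500
Sum of squared deviations: (−0.32600)² + (+0.09500)² + (−0.86900)² + (+0.70700)² + (−0.15100)² + (+0.41400)² + (+0.18600)² + (−0.05600)² = 1.60224
Variance = 1.60224 / 7 = 0.22889
SE* = √0.22889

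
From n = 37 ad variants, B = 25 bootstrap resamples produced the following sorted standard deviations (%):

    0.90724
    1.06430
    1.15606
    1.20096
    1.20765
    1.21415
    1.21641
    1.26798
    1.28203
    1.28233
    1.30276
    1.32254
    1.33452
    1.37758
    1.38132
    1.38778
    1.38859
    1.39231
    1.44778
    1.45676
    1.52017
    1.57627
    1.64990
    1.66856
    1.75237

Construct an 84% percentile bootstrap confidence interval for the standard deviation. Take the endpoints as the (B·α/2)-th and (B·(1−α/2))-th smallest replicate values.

α = 0.16; lower rank = 25 × 0.080 = 2; upper rank = 25 × 0.920 = 23.
The 2nd smallest replicate is 1.06430; the 23rd is 1.64990.

(1.06430, 1.64990)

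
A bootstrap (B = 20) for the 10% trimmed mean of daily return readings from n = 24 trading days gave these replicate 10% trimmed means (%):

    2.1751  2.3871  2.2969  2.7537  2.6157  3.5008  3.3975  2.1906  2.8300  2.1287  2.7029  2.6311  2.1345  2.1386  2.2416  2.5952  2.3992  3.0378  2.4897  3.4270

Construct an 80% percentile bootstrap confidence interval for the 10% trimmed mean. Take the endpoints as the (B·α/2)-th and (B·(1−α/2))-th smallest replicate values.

Sorted replicates: 2.1287, 2.1345, 2.1386, 2.1751, 2.1906, 2.2416, 2.2969, 2.3871, 2.3992, 2.4897, 2.5952, 2.6157, 2.6311, 2.7029, 2.7537, 2.8300, 3.0378, 3.3975, 3.4270, 3.5008
α = 0.20; lower rank = 20 × 0.100 = 2; upper rank = 20 × 0.900 = 18.
The 2nd smallest replicate is 2.1345; the 18th is 3.3975.

(2.1345, 3.3975)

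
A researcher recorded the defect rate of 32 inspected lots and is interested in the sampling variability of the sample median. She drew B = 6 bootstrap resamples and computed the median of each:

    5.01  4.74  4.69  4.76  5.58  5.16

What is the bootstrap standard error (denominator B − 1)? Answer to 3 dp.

SE* = 0.341

Bootstrap SE is the standard deviation of the 6 replicate medians.
Mean of replicates: (5.01 + 4.74 + 4.69 + 4.76 + 5.58 + 5.16) / 6 = 29.9400 / 6 = 4.9900
Sum of squared deviations: (+0.0200)² + (−0.2500)² + (−0.3000)² + (−0.2300)² + (+0.5900)² + (+0.1700)² = 0.5828
Variance = 0.5828 / 5 = 0.1166
SE* = √0.1166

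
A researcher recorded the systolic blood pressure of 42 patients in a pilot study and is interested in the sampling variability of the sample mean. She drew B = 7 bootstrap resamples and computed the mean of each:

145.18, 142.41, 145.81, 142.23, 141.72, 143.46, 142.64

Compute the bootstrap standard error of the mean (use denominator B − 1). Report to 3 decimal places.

SE* = 1.566

Bootstrap SE is the standard deviation of the 7 replicate means.
Mean of replicates: (145.18 + 142.41 + 145.81 + 142.23 + 141.72 + 143.46 + 142.64) / 7 = 1003.4500 / 7 = 143.3500
Sum of squared deviations: (+1.8300)² + (−0.9400)² + (+2.4600)² + (−1.1200)² + (−1.6300)² + (+0.1100)² + (−0.7100)² = 14.7116
Variance = 14.7116 / 6 = 2.4519
SE* = √2.4519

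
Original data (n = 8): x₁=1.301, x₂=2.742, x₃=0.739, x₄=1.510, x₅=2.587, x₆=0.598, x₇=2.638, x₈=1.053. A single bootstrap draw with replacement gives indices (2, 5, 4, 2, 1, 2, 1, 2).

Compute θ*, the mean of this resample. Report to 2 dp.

Resample values: 2.742, 2.587, 1.510, 2.742, 1.301, 2.742, 1.301, 2.742.
Mean = (2.742 + 2.587 + 1.510 + 2.742 + 1.301 + 2.742 + 1.301 + 2.742) / 8 = 17.6670 / 8 = 2.21

θ* = 2.21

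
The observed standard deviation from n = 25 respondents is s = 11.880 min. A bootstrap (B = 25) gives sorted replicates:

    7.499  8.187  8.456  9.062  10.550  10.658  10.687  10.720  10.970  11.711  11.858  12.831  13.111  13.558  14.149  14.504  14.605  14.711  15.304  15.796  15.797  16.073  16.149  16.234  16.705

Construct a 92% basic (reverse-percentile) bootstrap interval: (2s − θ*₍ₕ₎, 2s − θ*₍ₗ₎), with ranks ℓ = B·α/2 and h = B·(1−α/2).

Percentile endpoints at ranks 1 and 24: θ*₍1₎ = 7.499, θ*₍24₎ = 16.234.
Basic interval reflects these around s:
  lower = 2 × 11.880 − 16.234 = 7.526
  upper = 2 × 11.880 − 7.499 = 16.261

(7.526, 16.261)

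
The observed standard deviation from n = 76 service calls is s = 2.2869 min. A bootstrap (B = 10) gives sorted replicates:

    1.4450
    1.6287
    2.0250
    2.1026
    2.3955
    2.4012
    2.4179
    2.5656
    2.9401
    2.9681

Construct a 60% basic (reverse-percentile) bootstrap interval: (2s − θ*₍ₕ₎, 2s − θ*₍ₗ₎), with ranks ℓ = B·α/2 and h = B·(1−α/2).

(2.0082, 2.9451)

Percentile endpoints at ranks 2 and 8: θ*₍2₎ = 1.6287, θ*₍8₎ = 2.5656.
Basic interval reflects these around s:
  lower = 2 × 2.2869 − 2.5656 = 2.0082
  upper = 2 × 2.2869 − 1.6287 = 2.9451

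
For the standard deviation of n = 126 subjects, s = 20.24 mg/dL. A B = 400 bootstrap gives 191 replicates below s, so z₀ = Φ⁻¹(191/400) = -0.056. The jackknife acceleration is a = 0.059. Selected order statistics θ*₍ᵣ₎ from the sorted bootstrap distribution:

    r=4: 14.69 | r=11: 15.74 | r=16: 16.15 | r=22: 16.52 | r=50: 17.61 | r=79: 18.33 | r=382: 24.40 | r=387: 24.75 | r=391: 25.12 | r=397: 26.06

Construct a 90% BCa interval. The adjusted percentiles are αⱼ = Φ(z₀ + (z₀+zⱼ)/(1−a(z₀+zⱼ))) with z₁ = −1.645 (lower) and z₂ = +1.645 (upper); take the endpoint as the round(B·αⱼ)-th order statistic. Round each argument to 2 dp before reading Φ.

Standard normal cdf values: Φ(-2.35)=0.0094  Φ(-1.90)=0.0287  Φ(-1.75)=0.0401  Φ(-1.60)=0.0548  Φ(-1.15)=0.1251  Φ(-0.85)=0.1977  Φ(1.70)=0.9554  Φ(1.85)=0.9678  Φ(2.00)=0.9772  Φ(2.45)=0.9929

(16.52, 24.40)

Lower: z₀ + z₁ = -0.056 + (-1.645) = -1.701; 1 − a(z₀+z₁) = 1 − (0.059)(-1.701) = 1.1004; argument = -0.056 + (-1.701)/1.1004 = -1.6019 → -1.60.
α₁ = Φ(-1.60) = 0.0548; rank = round(400 × 0.0548) = 22; θ*₍22₎ = 16.52.
Upper: z₀ + z₂ = 1.589; 1 − a(z₀+z₂) = 0.9062; argument = 1.6974 → 1.70; α₂ = 0.9554; rank = 382; θ*₍382₎ = 24.40.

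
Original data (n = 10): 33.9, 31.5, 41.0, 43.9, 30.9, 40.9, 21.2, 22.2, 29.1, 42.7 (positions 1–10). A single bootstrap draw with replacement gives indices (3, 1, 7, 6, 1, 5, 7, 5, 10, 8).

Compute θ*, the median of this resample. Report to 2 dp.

Resample values: 41.0, 33.9, 21.2, 40.9, 33.9, 30.9, 21.2, 30.9, 42.7, 22.2.
Sorted: 21.2, 21.2, 22.2, 30.9, 30.9, 33.9, 33.9, 40.9, 41.0, 42.7
Median = average of the two middle values = 32.40

θ* = 32.40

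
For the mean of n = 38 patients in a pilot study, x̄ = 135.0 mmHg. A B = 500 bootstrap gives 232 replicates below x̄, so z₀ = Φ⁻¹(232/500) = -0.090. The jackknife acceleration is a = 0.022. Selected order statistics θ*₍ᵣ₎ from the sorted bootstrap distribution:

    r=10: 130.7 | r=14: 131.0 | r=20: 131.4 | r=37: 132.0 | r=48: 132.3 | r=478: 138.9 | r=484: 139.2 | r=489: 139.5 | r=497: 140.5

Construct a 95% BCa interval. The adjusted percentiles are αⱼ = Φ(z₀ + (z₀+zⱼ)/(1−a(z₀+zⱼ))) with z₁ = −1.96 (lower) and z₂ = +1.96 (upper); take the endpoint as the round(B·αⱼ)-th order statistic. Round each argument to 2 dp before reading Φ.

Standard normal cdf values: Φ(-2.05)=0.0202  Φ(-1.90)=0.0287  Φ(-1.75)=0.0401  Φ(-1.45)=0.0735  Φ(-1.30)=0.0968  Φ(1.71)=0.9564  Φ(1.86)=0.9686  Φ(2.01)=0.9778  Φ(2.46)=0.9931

Lower: z₀ + z₁ = -0.090 + (-1.960) = -2.050; 1 − a(z₀+z₁) = 1 − (0.022)(-2.050) = 1.0451; argument = -0.090 + (-2.050)/1.0451 = -2.0515 → -2.05.
α₁ = Φ(-2.05) = 0.0202; rank = round(500 × 0.0202) = 10; θ*₍10₎ = 130.7.
Upper: z₀ + z₂ = 1.870; 1 − a(z₀+z₂) = 0.9589; argument = 1.8602 → 1.86; α₂ = 0.9686; rank = 484; θ*₍484₎ = 139.2.

(130.7, 139.2)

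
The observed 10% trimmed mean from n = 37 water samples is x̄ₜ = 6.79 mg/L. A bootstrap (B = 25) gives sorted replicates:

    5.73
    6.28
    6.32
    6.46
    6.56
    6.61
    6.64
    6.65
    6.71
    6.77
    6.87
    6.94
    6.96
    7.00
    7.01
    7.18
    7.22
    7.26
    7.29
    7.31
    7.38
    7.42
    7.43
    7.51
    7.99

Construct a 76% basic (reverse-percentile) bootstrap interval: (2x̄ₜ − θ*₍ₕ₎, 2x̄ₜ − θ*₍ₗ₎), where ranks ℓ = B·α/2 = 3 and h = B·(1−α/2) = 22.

Percentile endpoints at ranks 3 and 22: θ*₍3₎ = 6.32, θ*₍22₎ = 7.42.
Basic interval reflects these around x̄ₜ:
  lower = 2 × 6.79 − 7.42 = 6.16
  upper = 2 × 6.79 − 6.32 = 7.26

(6.16, 7.26)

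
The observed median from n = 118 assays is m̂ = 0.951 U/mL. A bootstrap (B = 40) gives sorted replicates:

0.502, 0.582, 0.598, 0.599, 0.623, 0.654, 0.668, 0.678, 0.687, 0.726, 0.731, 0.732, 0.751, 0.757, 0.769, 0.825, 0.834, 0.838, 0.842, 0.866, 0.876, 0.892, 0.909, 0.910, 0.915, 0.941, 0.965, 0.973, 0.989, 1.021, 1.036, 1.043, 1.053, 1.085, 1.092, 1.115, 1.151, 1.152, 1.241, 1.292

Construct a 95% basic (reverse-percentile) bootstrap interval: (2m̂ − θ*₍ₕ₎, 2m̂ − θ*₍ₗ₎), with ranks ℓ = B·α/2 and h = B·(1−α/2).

(0.661, 1.400)

Percentile endpoints at ranks 1 and 39: θ*₍1₎ = 0.502, θ*₍39₎ = 1.241.
Basic interval reflects these around m̂:
  lower = 2 × 0.951 − 1.241 = 0.661
  upper = 2 × 0.951 − 0.502 = 1.400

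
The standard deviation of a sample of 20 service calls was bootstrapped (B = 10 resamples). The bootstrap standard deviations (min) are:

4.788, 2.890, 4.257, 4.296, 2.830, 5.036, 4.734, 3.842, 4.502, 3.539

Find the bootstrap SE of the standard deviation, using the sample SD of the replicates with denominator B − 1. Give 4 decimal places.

Bootstrap SE is the standard deviation of the 10 replicate standard deviations.
Mean of replicates: (4.788 + 2.890 + 4.257 + 4.296 + 2.830 + 5.036 + 4.734 + 3.842 + 4.502 + 3.539) / 10 = 40.71400 / 10 = 4.07140
Sum of squared deviations: (+0.71660)² + (−1.18140)² + (+0.18560)² + (+0.22460)² + (−1.24140)² + (+0.96460)² + (+0.66260)² + (−0.22940)² + (+0.43060)² + (−0.53240)² = 5.42617
Variance = 5.42617 / 9 = 0.60291
SE* = √0.60291

SE* = 0.7765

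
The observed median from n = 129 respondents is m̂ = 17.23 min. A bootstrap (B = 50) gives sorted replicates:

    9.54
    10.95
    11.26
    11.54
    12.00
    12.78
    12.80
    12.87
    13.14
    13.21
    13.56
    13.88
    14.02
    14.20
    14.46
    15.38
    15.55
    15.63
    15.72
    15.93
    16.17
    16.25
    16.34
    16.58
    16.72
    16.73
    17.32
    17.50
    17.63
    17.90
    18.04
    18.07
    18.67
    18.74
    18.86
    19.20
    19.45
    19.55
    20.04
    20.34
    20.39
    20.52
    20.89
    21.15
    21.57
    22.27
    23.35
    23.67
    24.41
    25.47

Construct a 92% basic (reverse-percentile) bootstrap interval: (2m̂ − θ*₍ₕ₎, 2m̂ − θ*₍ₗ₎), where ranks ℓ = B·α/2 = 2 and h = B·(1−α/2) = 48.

Percentile endpoints at ranks 2 and 48: θ*₍2₎ = 10.95, θ*₍48₎ = 23.67.
Basic interval reflects these around m̂:
  lower = 2 × 17.23 − 23.67 = 10.79
  upper = 2 × 17.23 − 10.95 = 23.51

(10.79, 23.51)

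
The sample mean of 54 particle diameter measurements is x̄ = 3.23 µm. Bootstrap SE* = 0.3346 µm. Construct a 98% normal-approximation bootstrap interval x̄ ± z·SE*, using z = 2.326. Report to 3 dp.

Margin = 2.326 × 0.3346 = 0.7783
Interval: 3.23 ± 0.7783

(2.452, 4.008)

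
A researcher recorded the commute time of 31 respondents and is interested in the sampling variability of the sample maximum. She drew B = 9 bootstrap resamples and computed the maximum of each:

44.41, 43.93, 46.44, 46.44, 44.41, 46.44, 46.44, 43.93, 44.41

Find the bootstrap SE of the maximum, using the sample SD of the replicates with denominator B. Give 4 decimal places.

SE* = 1.1179

Bootstrap SE is the standard deviation of the 9 replicate maximums.
Mean of replicates: (44.41 + 43.93 + 46.44 + 46.44 + 44.41 + 46.44 + 46.44 + 43.93 + 44.41) / 9 = 406.85000 / 9 = 45.20556
Sum of squared deviations: (−0.79556)² + (−1.27556)² + (+1.23444)² + (+1.23444)² + (−0.79556)² + (+1.23444)² + (+1.23444)² + (−1.27556)² + (−0.79556)² = 11.24822
Variance = 11.24822 / 9 = 1.24980
SE* = √1.24980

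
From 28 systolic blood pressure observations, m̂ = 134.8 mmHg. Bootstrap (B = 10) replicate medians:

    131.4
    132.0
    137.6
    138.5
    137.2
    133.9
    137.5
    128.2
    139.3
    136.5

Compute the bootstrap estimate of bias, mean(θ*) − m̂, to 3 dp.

mean(θ*) = (131.4 + 132.0 + 137.6 + 138.5 + 137.2 + 133.9 + 137.5 + 128.2 + 139.3 + 136.5) / 10 = 135.2100
bias = 135.2100 − 134.8

bias = +0.410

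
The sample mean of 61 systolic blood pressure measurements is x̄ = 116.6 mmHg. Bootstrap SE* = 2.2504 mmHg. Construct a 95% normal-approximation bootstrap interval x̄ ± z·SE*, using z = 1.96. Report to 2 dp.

(112.19, 121.01)

Margin = 1.96 × 2.2504 = 4.411
Interval: 116.6 ± 4.411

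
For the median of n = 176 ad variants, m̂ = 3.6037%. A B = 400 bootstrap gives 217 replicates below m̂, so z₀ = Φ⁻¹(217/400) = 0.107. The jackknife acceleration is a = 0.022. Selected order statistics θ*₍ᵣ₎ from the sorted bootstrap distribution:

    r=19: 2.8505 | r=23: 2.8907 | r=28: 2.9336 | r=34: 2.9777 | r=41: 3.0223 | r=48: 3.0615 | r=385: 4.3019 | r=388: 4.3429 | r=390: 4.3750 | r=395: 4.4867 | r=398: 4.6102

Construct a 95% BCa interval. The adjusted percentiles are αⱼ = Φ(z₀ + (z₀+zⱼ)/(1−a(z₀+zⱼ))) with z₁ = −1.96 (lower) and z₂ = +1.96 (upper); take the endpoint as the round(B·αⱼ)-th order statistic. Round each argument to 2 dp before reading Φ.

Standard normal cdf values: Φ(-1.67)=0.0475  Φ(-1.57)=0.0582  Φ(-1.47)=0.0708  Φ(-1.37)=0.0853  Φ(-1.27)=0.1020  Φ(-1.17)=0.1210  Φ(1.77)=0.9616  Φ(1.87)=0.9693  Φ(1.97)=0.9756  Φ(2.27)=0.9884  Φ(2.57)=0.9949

Lower: z₀ + z₁ = 0.107 + (-1.960) = -1.853; 1 − a(z₀+z₁) = 1 − (0.022)(-1.853) = 1.0408; argument = 0.107 + (-1.853)/1.0408 = -1.6734 → -1.67.
α₁ = Φ(-1.67) = 0.0475; rank = round(400 × 0.0475) = 19; θ*₍19₎ = 2.8505.
Upper: z₀ + z₂ = 2.067; 1 − a(z₀+z₂) = 0.9545; argument = 2.2725 → 2.27; α₂ = 0.9884; rank = 395; θ*₍395₎ = 4.4867.

(2.8505, 4.4867)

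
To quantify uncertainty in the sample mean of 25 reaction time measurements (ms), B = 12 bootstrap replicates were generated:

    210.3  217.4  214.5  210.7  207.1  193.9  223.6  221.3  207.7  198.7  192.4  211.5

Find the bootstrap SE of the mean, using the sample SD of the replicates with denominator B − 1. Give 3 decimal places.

Bootstrap SE is the standard deviation of the 12 replicate means.
Mean of replicates: (210.3 + 217.4 + 214.5 + 210.7 + 207.1 + 193.9 + 223.6 + 221.3 + 207.7 + 198.7 + 192.4 + 211.5) / 12 = 2509.1000 / 12 = 209.0917
Sum of squared deviations: (+1.2083)² + (+8.3083)² + (+5.4083)² + (+1.6083)² + (−1.9917)² + (−15.1917)² + (+14.5083)² + (+12.2083)² + (−1.3917)² + (−10.3917)² + (−16.6917)² + (+2.4083)² = 1090.9492
Variance = 1090.9492 / 11 = 99.1772
SE* = √99.1772

SE* = 9.959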